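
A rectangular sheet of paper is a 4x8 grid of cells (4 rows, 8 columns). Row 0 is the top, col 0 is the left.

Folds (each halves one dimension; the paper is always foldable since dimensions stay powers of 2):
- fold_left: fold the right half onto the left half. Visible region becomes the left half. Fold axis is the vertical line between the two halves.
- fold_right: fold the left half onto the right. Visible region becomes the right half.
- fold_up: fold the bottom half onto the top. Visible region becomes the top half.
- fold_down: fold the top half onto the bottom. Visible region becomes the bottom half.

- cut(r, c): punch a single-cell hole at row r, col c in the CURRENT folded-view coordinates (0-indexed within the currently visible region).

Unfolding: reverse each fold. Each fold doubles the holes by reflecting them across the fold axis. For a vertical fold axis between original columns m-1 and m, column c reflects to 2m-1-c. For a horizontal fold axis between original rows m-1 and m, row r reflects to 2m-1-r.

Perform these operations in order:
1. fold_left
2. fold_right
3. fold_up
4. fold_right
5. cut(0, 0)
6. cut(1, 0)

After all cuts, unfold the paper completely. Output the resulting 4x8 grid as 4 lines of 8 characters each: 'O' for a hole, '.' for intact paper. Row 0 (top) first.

Op 1 fold_left: fold axis v@4; visible region now rows[0,4) x cols[0,4) = 4x4
Op 2 fold_right: fold axis v@2; visible region now rows[0,4) x cols[2,4) = 4x2
Op 3 fold_up: fold axis h@2; visible region now rows[0,2) x cols[2,4) = 2x2
Op 4 fold_right: fold axis v@3; visible region now rows[0,2) x cols[3,4) = 2x1
Op 5 cut(0, 0): punch at orig (0,3); cuts so far [(0, 3)]; region rows[0,2) x cols[3,4) = 2x1
Op 6 cut(1, 0): punch at orig (1,3); cuts so far [(0, 3), (1, 3)]; region rows[0,2) x cols[3,4) = 2x1
Unfold 1 (reflect across v@3): 4 holes -> [(0, 2), (0, 3), (1, 2), (1, 3)]
Unfold 2 (reflect across h@2): 8 holes -> [(0, 2), (0, 3), (1, 2), (1, 3), (2, 2), (2, 3), (3, 2), (3, 3)]
Unfold 3 (reflect across v@2): 16 holes -> [(0, 0), (0, 1), (0, 2), (0, 3), (1, 0), (1, 1), (1, 2), (1, 3), (2, 0), (2, 1), (2, 2), (2, 3), (3, 0), (3, 1), (3, 2), (3, 3)]
Unfold 4 (reflect across v@4): 32 holes -> [(0, 0), (0, 1), (0, 2), (0, 3), (0, 4), (0, 5), (0, 6), (0, 7), (1, 0), (1, 1), (1, 2), (1, 3), (1, 4), (1, 5), (1, 6), (1, 7), (2, 0), (2, 1), (2, 2), (2, 3), (2, 4), (2, 5), (2, 6), (2, 7), (3, 0), (3, 1), (3, 2), (3, 3), (3, 4), (3, 5), (3, 6), (3, 7)]

Answer: OOOOOOOO
OOOOOOOO
OOOOOOOO
OOOOOOOO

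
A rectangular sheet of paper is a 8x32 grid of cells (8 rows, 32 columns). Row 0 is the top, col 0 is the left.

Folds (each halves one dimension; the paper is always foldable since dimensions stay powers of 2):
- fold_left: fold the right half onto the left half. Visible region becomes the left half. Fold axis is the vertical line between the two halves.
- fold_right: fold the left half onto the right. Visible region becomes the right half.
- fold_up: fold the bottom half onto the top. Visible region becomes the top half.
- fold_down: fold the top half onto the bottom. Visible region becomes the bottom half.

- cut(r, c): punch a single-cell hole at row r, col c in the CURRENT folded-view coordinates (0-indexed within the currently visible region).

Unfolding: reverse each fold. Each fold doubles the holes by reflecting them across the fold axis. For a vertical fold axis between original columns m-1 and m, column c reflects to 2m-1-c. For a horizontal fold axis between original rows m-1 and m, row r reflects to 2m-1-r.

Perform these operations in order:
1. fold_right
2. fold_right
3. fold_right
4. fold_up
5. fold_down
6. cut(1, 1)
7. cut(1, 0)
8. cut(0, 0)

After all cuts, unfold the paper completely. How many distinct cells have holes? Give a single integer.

Answer: 96

Derivation:
Op 1 fold_right: fold axis v@16; visible region now rows[0,8) x cols[16,32) = 8x16
Op 2 fold_right: fold axis v@24; visible region now rows[0,8) x cols[24,32) = 8x8
Op 3 fold_right: fold axis v@28; visible region now rows[0,8) x cols[28,32) = 8x4
Op 4 fold_up: fold axis h@4; visible region now rows[0,4) x cols[28,32) = 4x4
Op 5 fold_down: fold axis h@2; visible region now rows[2,4) x cols[28,32) = 2x4
Op 6 cut(1, 1): punch at orig (3,29); cuts so far [(3, 29)]; region rows[2,4) x cols[28,32) = 2x4
Op 7 cut(1, 0): punch at orig (3,28); cuts so far [(3, 28), (3, 29)]; region rows[2,4) x cols[28,32) = 2x4
Op 8 cut(0, 0): punch at orig (2,28); cuts so far [(2, 28), (3, 28), (3, 29)]; region rows[2,4) x cols[28,32) = 2x4
Unfold 1 (reflect across h@2): 6 holes -> [(0, 28), (0, 29), (1, 28), (2, 28), (3, 28), (3, 29)]
Unfold 2 (reflect across h@4): 12 holes -> [(0, 28), (0, 29), (1, 28), (2, 28), (3, 28), (3, 29), (4, 28), (4, 29), (5, 28), (6, 28), (7, 28), (7, 29)]
Unfold 3 (reflect across v@28): 24 holes -> [(0, 26), (0, 27), (0, 28), (0, 29), (1, 27), (1, 28), (2, 27), (2, 28), (3, 26), (3, 27), (3, 28), (3, 29), (4, 26), (4, 27), (4, 28), (4, 29), (5, 27), (5, 28), (6, 27), (6, 28), (7, 26), (7, 27), (7, 28), (7, 29)]
Unfold 4 (reflect across v@24): 48 holes -> [(0, 18), (0, 19), (0, 20), (0, 21), (0, 26), (0, 27), (0, 28), (0, 29), (1, 19), (1, 20), (1, 27), (1, 28), (2, 19), (2, 20), (2, 27), (2, 28), (3, 18), (3, 19), (3, 20), (3, 21), (3, 26), (3, 27), (3, 28), (3, 29), (4, 18), (4, 19), (4, 20), (4, 21), (4, 26), (4, 27), (4, 28), (4, 29), (5, 19), (5, 20), (5, 27), (5, 28), (6, 19), (6, 20), (6, 27), (6, 28), (7, 18), (7, 19), (7, 20), (7, 21), (7, 26), (7, 27), (7, 28), (7, 29)]
Unfold 5 (reflect across v@16): 96 holes -> [(0, 2), (0, 3), (0, 4), (0, 5), (0, 10), (0, 11), (0, 12), (0, 13), (0, 18), (0, 19), (0, 20), (0, 21), (0, 26), (0, 27), (0, 28), (0, 29), (1, 3), (1, 4), (1, 11), (1, 12), (1, 19), (1, 20), (1, 27), (1, 28), (2, 3), (2, 4), (2, 11), (2, 12), (2, 19), (2, 20), (2, 27), (2, 28), (3, 2), (3, 3), (3, 4), (3, 5), (3, 10), (3, 11), (3, 12), (3, 13), (3, 18), (3, 19), (3, 20), (3, 21), (3, 26), (3, 27), (3, 28), (3, 29), (4, 2), (4, 3), (4, 4), (4, 5), (4, 10), (4, 11), (4, 12), (4, 13), (4, 18), (4, 19), (4, 20), (4, 21), (4, 26), (4, 27), (4, 28), (4, 29), (5, 3), (5, 4), (5, 11), (5, 12), (5, 19), (5, 20), (5, 27), (5, 28), (6, 3), (6, 4), (6, 11), (6, 12), (6, 19), (6, 20), (6, 27), (6, 28), (7, 2), (7, 3), (7, 4), (7, 5), (7, 10), (7, 11), (7, 12), (7, 13), (7, 18), (7, 19), (7, 20), (7, 21), (7, 26), (7, 27), (7, 28), (7, 29)]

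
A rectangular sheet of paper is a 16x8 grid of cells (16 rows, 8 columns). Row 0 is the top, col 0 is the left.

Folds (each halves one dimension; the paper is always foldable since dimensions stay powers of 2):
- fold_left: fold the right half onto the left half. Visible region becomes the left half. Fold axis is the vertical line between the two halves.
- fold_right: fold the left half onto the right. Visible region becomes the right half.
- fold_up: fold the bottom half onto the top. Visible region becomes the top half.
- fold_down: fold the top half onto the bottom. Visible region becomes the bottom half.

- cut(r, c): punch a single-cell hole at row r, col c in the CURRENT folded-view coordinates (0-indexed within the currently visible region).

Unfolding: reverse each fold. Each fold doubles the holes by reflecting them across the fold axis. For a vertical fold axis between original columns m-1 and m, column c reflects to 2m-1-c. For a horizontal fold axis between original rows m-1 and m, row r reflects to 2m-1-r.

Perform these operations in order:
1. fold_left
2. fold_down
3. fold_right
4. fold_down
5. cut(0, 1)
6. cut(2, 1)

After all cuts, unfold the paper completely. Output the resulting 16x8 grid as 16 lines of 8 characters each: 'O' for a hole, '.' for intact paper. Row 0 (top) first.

Answer: ........
O..OO..O
........
O..OO..O
O..OO..O
........
O..OO..O
........
........
O..OO..O
........
O..OO..O
O..OO..O
........
O..OO..O
........

Derivation:
Op 1 fold_left: fold axis v@4; visible region now rows[0,16) x cols[0,4) = 16x4
Op 2 fold_down: fold axis h@8; visible region now rows[8,16) x cols[0,4) = 8x4
Op 3 fold_right: fold axis v@2; visible region now rows[8,16) x cols[2,4) = 8x2
Op 4 fold_down: fold axis h@12; visible region now rows[12,16) x cols[2,4) = 4x2
Op 5 cut(0, 1): punch at orig (12,3); cuts so far [(12, 3)]; region rows[12,16) x cols[2,4) = 4x2
Op 6 cut(2, 1): punch at orig (14,3); cuts so far [(12, 3), (14, 3)]; region rows[12,16) x cols[2,4) = 4x2
Unfold 1 (reflect across h@12): 4 holes -> [(9, 3), (11, 3), (12, 3), (14, 3)]
Unfold 2 (reflect across v@2): 8 holes -> [(9, 0), (9, 3), (11, 0), (11, 3), (12, 0), (12, 3), (14, 0), (14, 3)]
Unfold 3 (reflect across h@8): 16 holes -> [(1, 0), (1, 3), (3, 0), (3, 3), (4, 0), (4, 3), (6, 0), (6, 3), (9, 0), (9, 3), (11, 0), (11, 3), (12, 0), (12, 3), (14, 0), (14, 3)]
Unfold 4 (reflect across v@4): 32 holes -> [(1, 0), (1, 3), (1, 4), (1, 7), (3, 0), (3, 3), (3, 4), (3, 7), (4, 0), (4, 3), (4, 4), (4, 7), (6, 0), (6, 3), (6, 4), (6, 7), (9, 0), (9, 3), (9, 4), (9, 7), (11, 0), (11, 3), (11, 4), (11, 7), (12, 0), (12, 3), (12, 4), (12, 7), (14, 0), (14, 3), (14, 4), (14, 7)]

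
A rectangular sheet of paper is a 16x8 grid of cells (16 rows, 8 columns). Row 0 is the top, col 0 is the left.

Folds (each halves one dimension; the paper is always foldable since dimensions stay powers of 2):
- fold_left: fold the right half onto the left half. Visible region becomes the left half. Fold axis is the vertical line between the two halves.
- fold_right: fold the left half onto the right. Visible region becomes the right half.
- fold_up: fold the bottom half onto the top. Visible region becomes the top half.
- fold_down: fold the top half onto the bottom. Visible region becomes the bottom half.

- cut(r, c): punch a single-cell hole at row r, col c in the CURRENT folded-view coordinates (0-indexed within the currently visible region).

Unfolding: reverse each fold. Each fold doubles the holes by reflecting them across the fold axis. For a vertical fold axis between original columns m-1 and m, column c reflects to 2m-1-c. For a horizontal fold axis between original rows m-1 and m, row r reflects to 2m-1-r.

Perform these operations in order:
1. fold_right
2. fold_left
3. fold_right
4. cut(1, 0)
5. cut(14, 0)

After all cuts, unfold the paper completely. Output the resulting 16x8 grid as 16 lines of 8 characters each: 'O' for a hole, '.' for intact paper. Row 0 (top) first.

Answer: ........
OOOOOOOO
........
........
........
........
........
........
........
........
........
........
........
........
OOOOOOOO
........

Derivation:
Op 1 fold_right: fold axis v@4; visible region now rows[0,16) x cols[4,8) = 16x4
Op 2 fold_left: fold axis v@6; visible region now rows[0,16) x cols[4,6) = 16x2
Op 3 fold_right: fold axis v@5; visible region now rows[0,16) x cols[5,6) = 16x1
Op 4 cut(1, 0): punch at orig (1,5); cuts so far [(1, 5)]; region rows[0,16) x cols[5,6) = 16x1
Op 5 cut(14, 0): punch at orig (14,5); cuts so far [(1, 5), (14, 5)]; region rows[0,16) x cols[5,6) = 16x1
Unfold 1 (reflect across v@5): 4 holes -> [(1, 4), (1, 5), (14, 4), (14, 5)]
Unfold 2 (reflect across v@6): 8 holes -> [(1, 4), (1, 5), (1, 6), (1, 7), (14, 4), (14, 5), (14, 6), (14, 7)]
Unfold 3 (reflect across v@4): 16 holes -> [(1, 0), (1, 1), (1, 2), (1, 3), (1, 4), (1, 5), (1, 6), (1, 7), (14, 0), (14, 1), (14, 2), (14, 3), (14, 4), (14, 5), (14, 6), (14, 7)]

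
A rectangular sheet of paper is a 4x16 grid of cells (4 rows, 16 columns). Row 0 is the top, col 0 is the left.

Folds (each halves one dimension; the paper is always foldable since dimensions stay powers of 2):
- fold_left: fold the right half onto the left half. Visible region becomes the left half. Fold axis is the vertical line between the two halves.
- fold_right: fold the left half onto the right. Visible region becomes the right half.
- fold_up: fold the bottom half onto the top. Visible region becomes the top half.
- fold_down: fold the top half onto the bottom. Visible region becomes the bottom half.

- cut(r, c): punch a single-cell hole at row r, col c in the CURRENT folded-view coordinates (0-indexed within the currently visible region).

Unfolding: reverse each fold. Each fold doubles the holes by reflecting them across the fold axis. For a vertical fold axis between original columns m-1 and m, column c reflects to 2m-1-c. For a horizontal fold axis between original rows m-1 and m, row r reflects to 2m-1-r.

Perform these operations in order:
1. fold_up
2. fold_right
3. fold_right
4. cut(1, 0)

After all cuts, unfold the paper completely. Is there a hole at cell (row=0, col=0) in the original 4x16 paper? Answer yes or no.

Op 1 fold_up: fold axis h@2; visible region now rows[0,2) x cols[0,16) = 2x16
Op 2 fold_right: fold axis v@8; visible region now rows[0,2) x cols[8,16) = 2x8
Op 3 fold_right: fold axis v@12; visible region now rows[0,2) x cols[12,16) = 2x4
Op 4 cut(1, 0): punch at orig (1,12); cuts so far [(1, 12)]; region rows[0,2) x cols[12,16) = 2x4
Unfold 1 (reflect across v@12): 2 holes -> [(1, 11), (1, 12)]
Unfold 2 (reflect across v@8): 4 holes -> [(1, 3), (1, 4), (1, 11), (1, 12)]
Unfold 3 (reflect across h@2): 8 holes -> [(1, 3), (1, 4), (1, 11), (1, 12), (2, 3), (2, 4), (2, 11), (2, 12)]
Holes: [(1, 3), (1, 4), (1, 11), (1, 12), (2, 3), (2, 4), (2, 11), (2, 12)]

Answer: no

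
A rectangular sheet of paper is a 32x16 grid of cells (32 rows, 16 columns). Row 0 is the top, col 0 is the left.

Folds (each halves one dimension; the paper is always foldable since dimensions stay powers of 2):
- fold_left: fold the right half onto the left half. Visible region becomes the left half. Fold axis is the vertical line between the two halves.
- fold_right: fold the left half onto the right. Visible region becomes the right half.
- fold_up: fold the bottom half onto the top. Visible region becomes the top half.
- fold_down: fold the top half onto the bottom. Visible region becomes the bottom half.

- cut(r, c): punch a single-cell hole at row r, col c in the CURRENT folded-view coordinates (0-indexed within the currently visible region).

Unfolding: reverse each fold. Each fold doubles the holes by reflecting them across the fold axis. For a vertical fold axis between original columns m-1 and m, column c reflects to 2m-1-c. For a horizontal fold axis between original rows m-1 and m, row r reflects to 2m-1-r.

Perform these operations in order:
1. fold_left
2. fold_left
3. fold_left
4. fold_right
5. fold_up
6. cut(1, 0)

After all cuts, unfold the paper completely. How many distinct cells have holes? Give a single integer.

Answer: 32

Derivation:
Op 1 fold_left: fold axis v@8; visible region now rows[0,32) x cols[0,8) = 32x8
Op 2 fold_left: fold axis v@4; visible region now rows[0,32) x cols[0,4) = 32x4
Op 3 fold_left: fold axis v@2; visible region now rows[0,32) x cols[0,2) = 32x2
Op 4 fold_right: fold axis v@1; visible region now rows[0,32) x cols[1,2) = 32x1
Op 5 fold_up: fold axis h@16; visible region now rows[0,16) x cols[1,2) = 16x1
Op 6 cut(1, 0): punch at orig (1,1); cuts so far [(1, 1)]; region rows[0,16) x cols[1,2) = 16x1
Unfold 1 (reflect across h@16): 2 holes -> [(1, 1), (30, 1)]
Unfold 2 (reflect across v@1): 4 holes -> [(1, 0), (1, 1), (30, 0), (30, 1)]
Unfold 3 (reflect across v@2): 8 holes -> [(1, 0), (1, 1), (1, 2), (1, 3), (30, 0), (30, 1), (30, 2), (30, 3)]
Unfold 4 (reflect across v@4): 16 holes -> [(1, 0), (1, 1), (1, 2), (1, 3), (1, 4), (1, 5), (1, 6), (1, 7), (30, 0), (30, 1), (30, 2), (30, 3), (30, 4), (30, 5), (30, 6), (30, 7)]
Unfold 5 (reflect across v@8): 32 holes -> [(1, 0), (1, 1), (1, 2), (1, 3), (1, 4), (1, 5), (1, 6), (1, 7), (1, 8), (1, 9), (1, 10), (1, 11), (1, 12), (1, 13), (1, 14), (1, 15), (30, 0), (30, 1), (30, 2), (30, 3), (30, 4), (30, 5), (30, 6), (30, 7), (30, 8), (30, 9), (30, 10), (30, 11), (30, 12), (30, 13), (30, 14), (30, 15)]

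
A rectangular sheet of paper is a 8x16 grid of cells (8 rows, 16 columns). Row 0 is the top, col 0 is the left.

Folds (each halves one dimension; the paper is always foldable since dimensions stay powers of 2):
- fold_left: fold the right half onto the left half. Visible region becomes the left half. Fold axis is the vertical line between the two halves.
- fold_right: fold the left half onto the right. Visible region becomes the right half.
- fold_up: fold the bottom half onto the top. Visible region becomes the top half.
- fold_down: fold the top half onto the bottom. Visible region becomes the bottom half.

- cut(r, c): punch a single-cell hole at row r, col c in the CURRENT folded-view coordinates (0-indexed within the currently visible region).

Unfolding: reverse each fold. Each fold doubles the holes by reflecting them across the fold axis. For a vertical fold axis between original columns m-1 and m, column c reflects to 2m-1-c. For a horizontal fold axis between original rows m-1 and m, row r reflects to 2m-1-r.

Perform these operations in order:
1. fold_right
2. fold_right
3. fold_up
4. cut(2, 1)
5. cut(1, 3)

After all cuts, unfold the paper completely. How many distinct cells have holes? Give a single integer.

Op 1 fold_right: fold axis v@8; visible region now rows[0,8) x cols[8,16) = 8x8
Op 2 fold_right: fold axis v@12; visible region now rows[0,8) x cols[12,16) = 8x4
Op 3 fold_up: fold axis h@4; visible region now rows[0,4) x cols[12,16) = 4x4
Op 4 cut(2, 1): punch at orig (2,13); cuts so far [(2, 13)]; region rows[0,4) x cols[12,16) = 4x4
Op 5 cut(1, 3): punch at orig (1,15); cuts so far [(1, 15), (2, 13)]; region rows[0,4) x cols[12,16) = 4x4
Unfold 1 (reflect across h@4): 4 holes -> [(1, 15), (2, 13), (5, 13), (6, 15)]
Unfold 2 (reflect across v@12): 8 holes -> [(1, 8), (1, 15), (2, 10), (2, 13), (5, 10), (5, 13), (6, 8), (6, 15)]
Unfold 3 (reflect across v@8): 16 holes -> [(1, 0), (1, 7), (1, 8), (1, 15), (2, 2), (2, 5), (2, 10), (2, 13), (5, 2), (5, 5), (5, 10), (5, 13), (6, 0), (6, 7), (6, 8), (6, 15)]

Answer: 16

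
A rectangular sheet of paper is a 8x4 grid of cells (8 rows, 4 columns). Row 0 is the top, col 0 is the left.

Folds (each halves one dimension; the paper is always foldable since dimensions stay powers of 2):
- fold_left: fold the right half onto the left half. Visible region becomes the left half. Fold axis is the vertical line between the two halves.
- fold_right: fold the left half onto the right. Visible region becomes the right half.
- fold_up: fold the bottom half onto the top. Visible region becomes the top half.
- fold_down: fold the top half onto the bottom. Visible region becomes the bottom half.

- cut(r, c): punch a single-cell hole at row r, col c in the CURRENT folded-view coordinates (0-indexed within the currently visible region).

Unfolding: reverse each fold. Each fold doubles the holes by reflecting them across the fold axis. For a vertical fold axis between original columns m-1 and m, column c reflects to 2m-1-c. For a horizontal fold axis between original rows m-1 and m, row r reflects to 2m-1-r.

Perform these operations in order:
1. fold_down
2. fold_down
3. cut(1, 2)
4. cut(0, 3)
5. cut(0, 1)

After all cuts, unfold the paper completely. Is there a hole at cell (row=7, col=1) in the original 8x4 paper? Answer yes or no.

Op 1 fold_down: fold axis h@4; visible region now rows[4,8) x cols[0,4) = 4x4
Op 2 fold_down: fold axis h@6; visible region now rows[6,8) x cols[0,4) = 2x4
Op 3 cut(1, 2): punch at orig (7,2); cuts so far [(7, 2)]; region rows[6,8) x cols[0,4) = 2x4
Op 4 cut(0, 3): punch at orig (6,3); cuts so far [(6, 3), (7, 2)]; region rows[6,8) x cols[0,4) = 2x4
Op 5 cut(0, 1): punch at orig (6,1); cuts so far [(6, 1), (6, 3), (7, 2)]; region rows[6,8) x cols[0,4) = 2x4
Unfold 1 (reflect across h@6): 6 holes -> [(4, 2), (5, 1), (5, 3), (6, 1), (6, 3), (7, 2)]
Unfold 2 (reflect across h@4): 12 holes -> [(0, 2), (1, 1), (1, 3), (2, 1), (2, 3), (3, 2), (4, 2), (5, 1), (5, 3), (6, 1), (6, 3), (7, 2)]
Holes: [(0, 2), (1, 1), (1, 3), (2, 1), (2, 3), (3, 2), (4, 2), (5, 1), (5, 3), (6, 1), (6, 3), (7, 2)]

Answer: no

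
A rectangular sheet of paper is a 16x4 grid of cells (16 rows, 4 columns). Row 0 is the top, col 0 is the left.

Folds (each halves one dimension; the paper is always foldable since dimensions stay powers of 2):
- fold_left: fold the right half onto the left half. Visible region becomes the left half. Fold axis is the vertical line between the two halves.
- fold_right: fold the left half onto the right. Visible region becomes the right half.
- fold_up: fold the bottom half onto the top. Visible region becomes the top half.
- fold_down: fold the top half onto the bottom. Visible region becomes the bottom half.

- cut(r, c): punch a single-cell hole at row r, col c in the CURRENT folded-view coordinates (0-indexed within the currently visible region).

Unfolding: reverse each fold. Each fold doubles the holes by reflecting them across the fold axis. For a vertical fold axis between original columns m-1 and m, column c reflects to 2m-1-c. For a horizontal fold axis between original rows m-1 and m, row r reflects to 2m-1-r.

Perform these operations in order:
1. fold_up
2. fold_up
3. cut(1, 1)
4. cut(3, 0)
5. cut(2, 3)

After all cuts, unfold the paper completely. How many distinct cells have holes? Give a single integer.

Op 1 fold_up: fold axis h@8; visible region now rows[0,8) x cols[0,4) = 8x4
Op 2 fold_up: fold axis h@4; visible region now rows[0,4) x cols[0,4) = 4x4
Op 3 cut(1, 1): punch at orig (1,1); cuts so far [(1, 1)]; region rows[0,4) x cols[0,4) = 4x4
Op 4 cut(3, 0): punch at orig (3,0); cuts so far [(1, 1), (3, 0)]; region rows[0,4) x cols[0,4) = 4x4
Op 5 cut(2, 3): punch at orig (2,3); cuts so far [(1, 1), (2, 3), (3, 0)]; region rows[0,4) x cols[0,4) = 4x4
Unfold 1 (reflect across h@4): 6 holes -> [(1, 1), (2, 3), (3, 0), (4, 0), (5, 3), (6, 1)]
Unfold 2 (reflect across h@8): 12 holes -> [(1, 1), (2, 3), (3, 0), (4, 0), (5, 3), (6, 1), (9, 1), (10, 3), (11, 0), (12, 0), (13, 3), (14, 1)]

Answer: 12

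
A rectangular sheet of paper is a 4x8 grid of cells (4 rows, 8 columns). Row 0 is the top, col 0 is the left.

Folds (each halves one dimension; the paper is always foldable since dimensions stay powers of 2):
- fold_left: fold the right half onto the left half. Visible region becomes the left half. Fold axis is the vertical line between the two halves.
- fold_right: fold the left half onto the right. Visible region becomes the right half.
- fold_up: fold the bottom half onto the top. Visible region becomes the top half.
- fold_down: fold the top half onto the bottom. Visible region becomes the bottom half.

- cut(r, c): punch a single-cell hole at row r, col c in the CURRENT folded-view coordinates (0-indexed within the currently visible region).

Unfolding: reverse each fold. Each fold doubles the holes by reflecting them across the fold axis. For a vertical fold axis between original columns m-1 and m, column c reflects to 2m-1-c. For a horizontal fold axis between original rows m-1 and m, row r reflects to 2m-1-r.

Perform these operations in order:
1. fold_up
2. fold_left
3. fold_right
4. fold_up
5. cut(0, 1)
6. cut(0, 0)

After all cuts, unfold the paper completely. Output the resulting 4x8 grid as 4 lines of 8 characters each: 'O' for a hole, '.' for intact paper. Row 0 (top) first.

Answer: OOOOOOOO
OOOOOOOO
OOOOOOOO
OOOOOOOO

Derivation:
Op 1 fold_up: fold axis h@2; visible region now rows[0,2) x cols[0,8) = 2x8
Op 2 fold_left: fold axis v@4; visible region now rows[0,2) x cols[0,4) = 2x4
Op 3 fold_right: fold axis v@2; visible region now rows[0,2) x cols[2,4) = 2x2
Op 4 fold_up: fold axis h@1; visible region now rows[0,1) x cols[2,4) = 1x2
Op 5 cut(0, 1): punch at orig (0,3); cuts so far [(0, 3)]; region rows[0,1) x cols[2,4) = 1x2
Op 6 cut(0, 0): punch at orig (0,2); cuts so far [(0, 2), (0, 3)]; region rows[0,1) x cols[2,4) = 1x2
Unfold 1 (reflect across h@1): 4 holes -> [(0, 2), (0, 3), (1, 2), (1, 3)]
Unfold 2 (reflect across v@2): 8 holes -> [(0, 0), (0, 1), (0, 2), (0, 3), (1, 0), (1, 1), (1, 2), (1, 3)]
Unfold 3 (reflect across v@4): 16 holes -> [(0, 0), (0, 1), (0, 2), (0, 3), (0, 4), (0, 5), (0, 6), (0, 7), (1, 0), (1, 1), (1, 2), (1, 3), (1, 4), (1, 5), (1, 6), (1, 7)]
Unfold 4 (reflect across h@2): 32 holes -> [(0, 0), (0, 1), (0, 2), (0, 3), (0, 4), (0, 5), (0, 6), (0, 7), (1, 0), (1, 1), (1, 2), (1, 3), (1, 4), (1, 5), (1, 6), (1, 7), (2, 0), (2, 1), (2, 2), (2, 3), (2, 4), (2, 5), (2, 6), (2, 7), (3, 0), (3, 1), (3, 2), (3, 3), (3, 4), (3, 5), (3, 6), (3, 7)]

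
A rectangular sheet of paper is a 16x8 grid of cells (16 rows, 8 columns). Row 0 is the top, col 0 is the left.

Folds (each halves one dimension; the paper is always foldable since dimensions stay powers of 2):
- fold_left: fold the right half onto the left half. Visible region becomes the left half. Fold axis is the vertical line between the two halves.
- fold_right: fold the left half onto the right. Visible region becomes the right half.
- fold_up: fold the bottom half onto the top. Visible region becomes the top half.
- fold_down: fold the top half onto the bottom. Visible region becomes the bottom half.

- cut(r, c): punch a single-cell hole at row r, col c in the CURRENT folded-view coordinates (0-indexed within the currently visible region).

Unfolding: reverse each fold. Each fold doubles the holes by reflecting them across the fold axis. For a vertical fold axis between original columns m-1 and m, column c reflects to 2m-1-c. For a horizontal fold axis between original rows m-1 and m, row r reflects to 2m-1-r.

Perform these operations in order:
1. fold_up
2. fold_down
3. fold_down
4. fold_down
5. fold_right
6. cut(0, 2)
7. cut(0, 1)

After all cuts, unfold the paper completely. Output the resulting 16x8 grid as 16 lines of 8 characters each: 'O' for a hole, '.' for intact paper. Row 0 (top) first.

Op 1 fold_up: fold axis h@8; visible region now rows[0,8) x cols[0,8) = 8x8
Op 2 fold_down: fold axis h@4; visible region now rows[4,8) x cols[0,8) = 4x8
Op 3 fold_down: fold axis h@6; visible region now rows[6,8) x cols[0,8) = 2x8
Op 4 fold_down: fold axis h@7; visible region now rows[7,8) x cols[0,8) = 1x8
Op 5 fold_right: fold axis v@4; visible region now rows[7,8) x cols[4,8) = 1x4
Op 6 cut(0, 2): punch at orig (7,6); cuts so far [(7, 6)]; region rows[7,8) x cols[4,8) = 1x4
Op 7 cut(0, 1): punch at orig (7,5); cuts so far [(7, 5), (7, 6)]; region rows[7,8) x cols[4,8) = 1x4
Unfold 1 (reflect across v@4): 4 holes -> [(7, 1), (7, 2), (7, 5), (7, 6)]
Unfold 2 (reflect across h@7): 8 holes -> [(6, 1), (6, 2), (6, 5), (6, 6), (7, 1), (7, 2), (7, 5), (7, 6)]
Unfold 3 (reflect across h@6): 16 holes -> [(4, 1), (4, 2), (4, 5), (4, 6), (5, 1), (5, 2), (5, 5), (5, 6), (6, 1), (6, 2), (6, 5), (6, 6), (7, 1), (7, 2), (7, 5), (7, 6)]
Unfold 4 (reflect across h@4): 32 holes -> [(0, 1), (0, 2), (0, 5), (0, 6), (1, 1), (1, 2), (1, 5), (1, 6), (2, 1), (2, 2), (2, 5), (2, 6), (3, 1), (3, 2), (3, 5), (3, 6), (4, 1), (4, 2), (4, 5), (4, 6), (5, 1), (5, 2), (5, 5), (5, 6), (6, 1), (6, 2), (6, 5), (6, 6), (7, 1), (7, 2), (7, 5), (7, 6)]
Unfold 5 (reflect across h@8): 64 holes -> [(0, 1), (0, 2), (0, 5), (0, 6), (1, 1), (1, 2), (1, 5), (1, 6), (2, 1), (2, 2), (2, 5), (2, 6), (3, 1), (3, 2), (3, 5), (3, 6), (4, 1), (4, 2), (4, 5), (4, 6), (5, 1), (5, 2), (5, 5), (5, 6), (6, 1), (6, 2), (6, 5), (6, 6), (7, 1), (7, 2), (7, 5), (7, 6), (8, 1), (8, 2), (8, 5), (8, 6), (9, 1), (9, 2), (9, 5), (9, 6), (10, 1), (10, 2), (10, 5), (10, 6), (11, 1), (11, 2), (11, 5), (11, 6), (12, 1), (12, 2), (12, 5), (12, 6), (13, 1), (13, 2), (13, 5), (13, 6), (14, 1), (14, 2), (14, 5), (14, 6), (15, 1), (15, 2), (15, 5), (15, 6)]

Answer: .OO..OO.
.OO..OO.
.OO..OO.
.OO..OO.
.OO..OO.
.OO..OO.
.OO..OO.
.OO..OO.
.OO..OO.
.OO..OO.
.OO..OO.
.OO..OO.
.OO..OO.
.OO..OO.
.OO..OO.
.OO..OO.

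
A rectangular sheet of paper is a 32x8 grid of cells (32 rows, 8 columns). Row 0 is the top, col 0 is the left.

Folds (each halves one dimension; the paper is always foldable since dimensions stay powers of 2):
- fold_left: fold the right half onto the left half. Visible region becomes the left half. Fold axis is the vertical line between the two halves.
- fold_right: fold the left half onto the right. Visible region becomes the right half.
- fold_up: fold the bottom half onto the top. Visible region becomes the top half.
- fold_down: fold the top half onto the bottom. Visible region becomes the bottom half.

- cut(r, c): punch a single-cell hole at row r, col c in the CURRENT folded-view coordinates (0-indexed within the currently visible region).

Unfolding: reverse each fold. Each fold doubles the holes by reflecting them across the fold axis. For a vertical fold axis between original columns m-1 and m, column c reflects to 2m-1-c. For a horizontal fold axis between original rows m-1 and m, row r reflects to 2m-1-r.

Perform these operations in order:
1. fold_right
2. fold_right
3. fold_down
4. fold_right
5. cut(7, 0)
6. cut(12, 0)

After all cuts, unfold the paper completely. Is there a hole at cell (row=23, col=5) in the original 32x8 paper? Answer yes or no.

Answer: yes

Derivation:
Op 1 fold_right: fold axis v@4; visible region now rows[0,32) x cols[4,8) = 32x4
Op 2 fold_right: fold axis v@6; visible region now rows[0,32) x cols[6,8) = 32x2
Op 3 fold_down: fold axis h@16; visible region now rows[16,32) x cols[6,8) = 16x2
Op 4 fold_right: fold axis v@7; visible region now rows[16,32) x cols[7,8) = 16x1
Op 5 cut(7, 0): punch at orig (23,7); cuts so far [(23, 7)]; region rows[16,32) x cols[7,8) = 16x1
Op 6 cut(12, 0): punch at orig (28,7); cuts so far [(23, 7), (28, 7)]; region rows[16,32) x cols[7,8) = 16x1
Unfold 1 (reflect across v@7): 4 holes -> [(23, 6), (23, 7), (28, 6), (28, 7)]
Unfold 2 (reflect across h@16): 8 holes -> [(3, 6), (3, 7), (8, 6), (8, 7), (23, 6), (23, 7), (28, 6), (28, 7)]
Unfold 3 (reflect across v@6): 16 holes -> [(3, 4), (3, 5), (3, 6), (3, 7), (8, 4), (8, 5), (8, 6), (8, 7), (23, 4), (23, 5), (23, 6), (23, 7), (28, 4), (28, 5), (28, 6), (28, 7)]
Unfold 4 (reflect across v@4): 32 holes -> [(3, 0), (3, 1), (3, 2), (3, 3), (3, 4), (3, 5), (3, 6), (3, 7), (8, 0), (8, 1), (8, 2), (8, 3), (8, 4), (8, 5), (8, 6), (8, 7), (23, 0), (23, 1), (23, 2), (23, 3), (23, 4), (23, 5), (23, 6), (23, 7), (28, 0), (28, 1), (28, 2), (28, 3), (28, 4), (28, 5), (28, 6), (28, 7)]
Holes: [(3, 0), (3, 1), (3, 2), (3, 3), (3, 4), (3, 5), (3, 6), (3, 7), (8, 0), (8, 1), (8, 2), (8, 3), (8, 4), (8, 5), (8, 6), (8, 7), (23, 0), (23, 1), (23, 2), (23, 3), (23, 4), (23, 5), (23, 6), (23, 7), (28, 0), (28, 1), (28, 2), (28, 3), (28, 4), (28, 5), (28, 6), (28, 7)]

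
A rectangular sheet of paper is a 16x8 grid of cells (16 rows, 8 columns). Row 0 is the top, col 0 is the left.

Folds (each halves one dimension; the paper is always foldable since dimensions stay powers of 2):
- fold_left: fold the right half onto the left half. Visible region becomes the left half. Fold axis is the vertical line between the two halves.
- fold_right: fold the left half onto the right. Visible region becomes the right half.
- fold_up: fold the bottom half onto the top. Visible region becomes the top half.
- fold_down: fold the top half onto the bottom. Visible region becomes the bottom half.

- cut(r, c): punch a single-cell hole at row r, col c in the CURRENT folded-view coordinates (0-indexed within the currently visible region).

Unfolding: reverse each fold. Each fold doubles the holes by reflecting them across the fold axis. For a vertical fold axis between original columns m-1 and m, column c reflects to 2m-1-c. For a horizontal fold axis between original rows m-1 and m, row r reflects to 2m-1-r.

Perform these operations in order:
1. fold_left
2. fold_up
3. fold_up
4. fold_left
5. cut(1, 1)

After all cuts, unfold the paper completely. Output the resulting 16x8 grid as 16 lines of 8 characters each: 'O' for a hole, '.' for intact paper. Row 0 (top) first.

Answer: ........
.OO..OO.
........
........
........
........
.OO..OO.
........
........
.OO..OO.
........
........
........
........
.OO..OO.
........

Derivation:
Op 1 fold_left: fold axis v@4; visible region now rows[0,16) x cols[0,4) = 16x4
Op 2 fold_up: fold axis h@8; visible region now rows[0,8) x cols[0,4) = 8x4
Op 3 fold_up: fold axis h@4; visible region now rows[0,4) x cols[0,4) = 4x4
Op 4 fold_left: fold axis v@2; visible region now rows[0,4) x cols[0,2) = 4x2
Op 5 cut(1, 1): punch at orig (1,1); cuts so far [(1, 1)]; region rows[0,4) x cols[0,2) = 4x2
Unfold 1 (reflect across v@2): 2 holes -> [(1, 1), (1, 2)]
Unfold 2 (reflect across h@4): 4 holes -> [(1, 1), (1, 2), (6, 1), (6, 2)]
Unfold 3 (reflect across h@8): 8 holes -> [(1, 1), (1, 2), (6, 1), (6, 2), (9, 1), (9, 2), (14, 1), (14, 2)]
Unfold 4 (reflect across v@4): 16 holes -> [(1, 1), (1, 2), (1, 5), (1, 6), (6, 1), (6, 2), (6, 5), (6, 6), (9, 1), (9, 2), (9, 5), (9, 6), (14, 1), (14, 2), (14, 5), (14, 6)]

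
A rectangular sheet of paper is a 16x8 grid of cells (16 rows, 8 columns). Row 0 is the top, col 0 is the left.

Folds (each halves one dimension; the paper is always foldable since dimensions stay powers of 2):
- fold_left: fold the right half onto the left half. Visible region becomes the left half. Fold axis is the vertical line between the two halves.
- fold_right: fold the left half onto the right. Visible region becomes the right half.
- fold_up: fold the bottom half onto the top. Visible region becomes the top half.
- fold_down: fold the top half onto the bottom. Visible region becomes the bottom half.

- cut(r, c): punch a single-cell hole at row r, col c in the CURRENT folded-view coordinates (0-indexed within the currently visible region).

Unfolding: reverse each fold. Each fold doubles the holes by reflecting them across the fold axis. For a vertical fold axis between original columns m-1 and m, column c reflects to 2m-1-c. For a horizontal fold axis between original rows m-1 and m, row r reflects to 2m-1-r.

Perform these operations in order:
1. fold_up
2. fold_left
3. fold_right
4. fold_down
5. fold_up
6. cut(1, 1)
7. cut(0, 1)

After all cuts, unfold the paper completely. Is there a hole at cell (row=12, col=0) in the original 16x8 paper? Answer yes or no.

Answer: yes

Derivation:
Op 1 fold_up: fold axis h@8; visible region now rows[0,8) x cols[0,8) = 8x8
Op 2 fold_left: fold axis v@4; visible region now rows[0,8) x cols[0,4) = 8x4
Op 3 fold_right: fold axis v@2; visible region now rows[0,8) x cols[2,4) = 8x2
Op 4 fold_down: fold axis h@4; visible region now rows[4,8) x cols[2,4) = 4x2
Op 5 fold_up: fold axis h@6; visible region now rows[4,6) x cols[2,4) = 2x2
Op 6 cut(1, 1): punch at orig (5,3); cuts so far [(5, 3)]; region rows[4,6) x cols[2,4) = 2x2
Op 7 cut(0, 1): punch at orig (4,3); cuts so far [(4, 3), (5, 3)]; region rows[4,6) x cols[2,4) = 2x2
Unfold 1 (reflect across h@6): 4 holes -> [(4, 3), (5, 3), (6, 3), (7, 3)]
Unfold 2 (reflect across h@4): 8 holes -> [(0, 3), (1, 3), (2, 3), (3, 3), (4, 3), (5, 3), (6, 3), (7, 3)]
Unfold 3 (reflect across v@2): 16 holes -> [(0, 0), (0, 3), (1, 0), (1, 3), (2, 0), (2, 3), (3, 0), (3, 3), (4, 0), (4, 3), (5, 0), (5, 3), (6, 0), (6, 3), (7, 0), (7, 3)]
Unfold 4 (reflect across v@4): 32 holes -> [(0, 0), (0, 3), (0, 4), (0, 7), (1, 0), (1, 3), (1, 4), (1, 7), (2, 0), (2, 3), (2, 4), (2, 7), (3, 0), (3, 3), (3, 4), (3, 7), (4, 0), (4, 3), (4, 4), (4, 7), (5, 0), (5, 3), (5, 4), (5, 7), (6, 0), (6, 3), (6, 4), (6, 7), (7, 0), (7, 3), (7, 4), (7, 7)]
Unfold 5 (reflect across h@8): 64 holes -> [(0, 0), (0, 3), (0, 4), (0, 7), (1, 0), (1, 3), (1, 4), (1, 7), (2, 0), (2, 3), (2, 4), (2, 7), (3, 0), (3, 3), (3, 4), (3, 7), (4, 0), (4, 3), (4, 4), (4, 7), (5, 0), (5, 3), (5, 4), (5, 7), (6, 0), (6, 3), (6, 4), (6, 7), (7, 0), (7, 3), (7, 4), (7, 7), (8, 0), (8, 3), (8, 4), (8, 7), (9, 0), (9, 3), (9, 4), (9, 7), (10, 0), (10, 3), (10, 4), (10, 7), (11, 0), (11, 3), (11, 4), (11, 7), (12, 0), (12, 3), (12, 4), (12, 7), (13, 0), (13, 3), (13, 4), (13, 7), (14, 0), (14, 3), (14, 4), (14, 7), (15, 0), (15, 3), (15, 4), (15, 7)]
Holes: [(0, 0), (0, 3), (0, 4), (0, 7), (1, 0), (1, 3), (1, 4), (1, 7), (2, 0), (2, 3), (2, 4), (2, 7), (3, 0), (3, 3), (3, 4), (3, 7), (4, 0), (4, 3), (4, 4), (4, 7), (5, 0), (5, 3), (5, 4), (5, 7), (6, 0), (6, 3), (6, 4), (6, 7), (7, 0), (7, 3), (7, 4), (7, 7), (8, 0), (8, 3), (8, 4), (8, 7), (9, 0), (9, 3), (9, 4), (9, 7), (10, 0), (10, 3), (10, 4), (10, 7), (11, 0), (11, 3), (11, 4), (11, 7), (12, 0), (12, 3), (12, 4), (12, 7), (13, 0), (13, 3), (13, 4), (13, 7), (14, 0), (14, 3), (14, 4), (14, 7), (15, 0), (15, 3), (15, 4), (15, 7)]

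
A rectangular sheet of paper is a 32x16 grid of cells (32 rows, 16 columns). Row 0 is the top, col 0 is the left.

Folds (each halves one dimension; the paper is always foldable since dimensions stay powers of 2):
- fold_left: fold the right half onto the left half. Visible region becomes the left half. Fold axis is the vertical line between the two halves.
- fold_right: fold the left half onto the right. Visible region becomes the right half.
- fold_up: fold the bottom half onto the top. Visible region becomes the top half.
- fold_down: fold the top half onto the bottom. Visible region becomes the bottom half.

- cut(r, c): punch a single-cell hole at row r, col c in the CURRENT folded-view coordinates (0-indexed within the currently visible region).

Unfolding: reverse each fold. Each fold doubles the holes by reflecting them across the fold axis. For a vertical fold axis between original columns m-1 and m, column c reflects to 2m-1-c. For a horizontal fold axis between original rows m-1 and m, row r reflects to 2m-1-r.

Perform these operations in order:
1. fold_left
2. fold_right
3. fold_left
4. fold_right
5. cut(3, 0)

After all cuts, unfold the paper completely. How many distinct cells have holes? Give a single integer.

Answer: 16

Derivation:
Op 1 fold_left: fold axis v@8; visible region now rows[0,32) x cols[0,8) = 32x8
Op 2 fold_right: fold axis v@4; visible region now rows[0,32) x cols[4,8) = 32x4
Op 3 fold_left: fold axis v@6; visible region now rows[0,32) x cols[4,6) = 32x2
Op 4 fold_right: fold axis v@5; visible region now rows[0,32) x cols[5,6) = 32x1
Op 5 cut(3, 0): punch at orig (3,5); cuts so far [(3, 5)]; region rows[0,32) x cols[5,6) = 32x1
Unfold 1 (reflect across v@5): 2 holes -> [(3, 4), (3, 5)]
Unfold 2 (reflect across v@6): 4 holes -> [(3, 4), (3, 5), (3, 6), (3, 7)]
Unfold 3 (reflect across v@4): 8 holes -> [(3, 0), (3, 1), (3, 2), (3, 3), (3, 4), (3, 5), (3, 6), (3, 7)]
Unfold 4 (reflect across v@8): 16 holes -> [(3, 0), (3, 1), (3, 2), (3, 3), (3, 4), (3, 5), (3, 6), (3, 7), (3, 8), (3, 9), (3, 10), (3, 11), (3, 12), (3, 13), (3, 14), (3, 15)]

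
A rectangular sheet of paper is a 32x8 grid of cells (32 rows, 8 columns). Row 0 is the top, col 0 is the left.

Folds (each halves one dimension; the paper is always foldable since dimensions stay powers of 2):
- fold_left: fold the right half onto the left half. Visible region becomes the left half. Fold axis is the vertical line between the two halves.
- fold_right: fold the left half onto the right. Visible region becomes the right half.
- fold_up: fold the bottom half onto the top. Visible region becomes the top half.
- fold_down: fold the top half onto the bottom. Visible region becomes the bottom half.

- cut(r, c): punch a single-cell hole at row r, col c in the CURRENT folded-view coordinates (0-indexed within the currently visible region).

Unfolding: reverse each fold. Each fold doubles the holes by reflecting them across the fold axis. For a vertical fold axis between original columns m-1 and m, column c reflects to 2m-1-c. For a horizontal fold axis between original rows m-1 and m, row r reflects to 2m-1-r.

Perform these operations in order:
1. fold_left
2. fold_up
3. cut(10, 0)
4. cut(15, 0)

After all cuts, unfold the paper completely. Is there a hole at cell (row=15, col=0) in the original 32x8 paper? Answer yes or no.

Op 1 fold_left: fold axis v@4; visible region now rows[0,32) x cols[0,4) = 32x4
Op 2 fold_up: fold axis h@16; visible region now rows[0,16) x cols[0,4) = 16x4
Op 3 cut(10, 0): punch at orig (10,0); cuts so far [(10, 0)]; region rows[0,16) x cols[0,4) = 16x4
Op 4 cut(15, 0): punch at orig (15,0); cuts so far [(10, 0), (15, 0)]; region rows[0,16) x cols[0,4) = 16x4
Unfold 1 (reflect across h@16): 4 holes -> [(10, 0), (15, 0), (16, 0), (21, 0)]
Unfold 2 (reflect across v@4): 8 holes -> [(10, 0), (10, 7), (15, 0), (15, 7), (16, 0), (16, 7), (21, 0), (21, 7)]
Holes: [(10, 0), (10, 7), (15, 0), (15, 7), (16, 0), (16, 7), (21, 0), (21, 7)]

Answer: yes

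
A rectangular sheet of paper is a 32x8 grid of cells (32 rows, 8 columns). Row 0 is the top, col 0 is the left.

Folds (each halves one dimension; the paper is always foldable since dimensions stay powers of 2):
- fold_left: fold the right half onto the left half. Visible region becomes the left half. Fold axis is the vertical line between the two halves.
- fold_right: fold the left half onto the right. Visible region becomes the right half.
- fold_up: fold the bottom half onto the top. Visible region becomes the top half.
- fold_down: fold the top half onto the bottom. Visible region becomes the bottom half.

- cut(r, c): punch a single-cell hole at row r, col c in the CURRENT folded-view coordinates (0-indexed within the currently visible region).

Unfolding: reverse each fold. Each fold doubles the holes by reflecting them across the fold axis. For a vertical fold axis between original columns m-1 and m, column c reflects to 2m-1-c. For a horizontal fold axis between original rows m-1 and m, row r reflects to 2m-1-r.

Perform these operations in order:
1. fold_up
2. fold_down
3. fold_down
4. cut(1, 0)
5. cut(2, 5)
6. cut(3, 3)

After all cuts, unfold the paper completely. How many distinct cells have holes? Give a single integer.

Answer: 24

Derivation:
Op 1 fold_up: fold axis h@16; visible region now rows[0,16) x cols[0,8) = 16x8
Op 2 fold_down: fold axis h@8; visible region now rows[8,16) x cols[0,8) = 8x8
Op 3 fold_down: fold axis h@12; visible region now rows[12,16) x cols[0,8) = 4x8
Op 4 cut(1, 0): punch at orig (13,0); cuts so far [(13, 0)]; region rows[12,16) x cols[0,8) = 4x8
Op 5 cut(2, 5): punch at orig (14,5); cuts so far [(13, 0), (14, 5)]; region rows[12,16) x cols[0,8) = 4x8
Op 6 cut(3, 3): punch at orig (15,3); cuts so far [(13, 0), (14, 5), (15, 3)]; region rows[12,16) x cols[0,8) = 4x8
Unfold 1 (reflect across h@12): 6 holes -> [(8, 3), (9, 5), (10, 0), (13, 0), (14, 5), (15, 3)]
Unfold 2 (reflect across h@8): 12 holes -> [(0, 3), (1, 5), (2, 0), (5, 0), (6, 5), (7, 3), (8, 3), (9, 5), (10, 0), (13, 0), (14, 5), (15, 3)]
Unfold 3 (reflect across h@16): 24 holes -> [(0, 3), (1, 5), (2, 0), (5, 0), (6, 5), (7, 3), (8, 3), (9, 5), (10, 0), (13, 0), (14, 5), (15, 3), (16, 3), (17, 5), (18, 0), (21, 0), (22, 5), (23, 3), (24, 3), (25, 5), (26, 0), (29, 0), (30, 5), (31, 3)]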